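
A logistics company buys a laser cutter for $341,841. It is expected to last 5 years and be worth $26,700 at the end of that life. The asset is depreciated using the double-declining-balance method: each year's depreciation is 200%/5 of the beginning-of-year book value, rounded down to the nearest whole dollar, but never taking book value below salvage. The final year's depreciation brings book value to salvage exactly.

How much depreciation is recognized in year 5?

$17,603

Depreciable base = $341,841 − $26,700 = $315,141.
Year 1: ⌊$341,841 × 200%/5⌋ = $136,736. Book value $205,105.
Year 2: ⌊$205,105 × 200%/5⌋ = $82,042. Book value $123,063.
Year 3: ⌊$123,063 × 200%/5⌋ = $49,225. Book value $73,838.
Year 4: ⌊$73,838 × 200%/5⌋ = $29,535. Book value $44,303.
Year 5 (final): $44,303 − $26,700 = $17,603. Book value $26,700.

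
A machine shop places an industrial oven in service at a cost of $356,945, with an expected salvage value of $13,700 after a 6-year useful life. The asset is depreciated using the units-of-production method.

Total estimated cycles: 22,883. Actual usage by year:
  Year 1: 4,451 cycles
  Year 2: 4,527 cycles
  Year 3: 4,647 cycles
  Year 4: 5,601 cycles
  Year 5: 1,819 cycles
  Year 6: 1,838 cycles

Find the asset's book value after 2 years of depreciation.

Depreciable base = $356,945 − $13,700 = $343,245.
Rate = $343,245 / 22,883 cycles = $15 per cycle.
Year 1: 4,451 × $15 = $66,765. Book value $290,180.
Year 2: 4,527 × $15 = $67,905. Book value $222,275.

$222,275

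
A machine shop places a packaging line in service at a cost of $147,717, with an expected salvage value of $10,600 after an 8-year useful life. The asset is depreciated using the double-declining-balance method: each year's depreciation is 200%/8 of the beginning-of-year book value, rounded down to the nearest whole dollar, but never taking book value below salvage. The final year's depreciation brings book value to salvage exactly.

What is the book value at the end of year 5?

$35,055

Depreciable base = $147,717 − $10,600 = $137,117.
Year 1: ⌊$147,717 × 200%/8⌋ = $36,929. Book value $110,788.
Year 2: ⌊$110,788 × 200%/8⌋ = $27,697. Book value $83,091.
Year 3: ⌊$83,091 × 200%/8⌋ = $20,772. Book value $62,319.
Year 4: ⌊$62,319 × 200%/8⌋ = $15,579. Book value $46,740.
Year 5: ⌊$46,740 × 200%/8⌋ = $11,685. Book value $35,055.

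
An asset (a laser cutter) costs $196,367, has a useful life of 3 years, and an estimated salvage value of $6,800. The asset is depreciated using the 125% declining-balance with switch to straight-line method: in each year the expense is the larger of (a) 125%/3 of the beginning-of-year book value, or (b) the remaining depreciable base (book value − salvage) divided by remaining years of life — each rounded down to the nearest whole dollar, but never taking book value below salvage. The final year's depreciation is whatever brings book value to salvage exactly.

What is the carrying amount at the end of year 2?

Depreciable base = $196,367 − $6,800 = $189,567.
Year 1: DB = ⌊$196,367 × 125%/3⌋ = $81,819; SL = ⌊$189,567/3⌋ = $63,189 → take DB $81,819. Book value $114,548.
Year 2: DB = ⌊$114,548 × 125%/3⌋ = $47,728; SL = ⌊$107,748/2⌋ = $53,874 → take SL $53,874. Book value $60,674.

$60,674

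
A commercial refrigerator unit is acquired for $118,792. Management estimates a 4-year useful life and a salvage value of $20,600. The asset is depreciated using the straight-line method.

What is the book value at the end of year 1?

Depreciable base = $118,792 − $20,600 = $98,192.
Annual expense = $98,192 / 4 = $24,548.
End of year 1: book value $94,244.

$94,244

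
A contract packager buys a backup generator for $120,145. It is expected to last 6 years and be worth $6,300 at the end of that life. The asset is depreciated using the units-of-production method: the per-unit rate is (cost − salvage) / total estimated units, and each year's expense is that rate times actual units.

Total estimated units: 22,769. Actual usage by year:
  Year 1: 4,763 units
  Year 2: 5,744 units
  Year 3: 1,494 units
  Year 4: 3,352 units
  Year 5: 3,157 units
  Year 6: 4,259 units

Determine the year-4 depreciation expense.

Depreciable base = $120,145 − $6,300 = $113,845.
Rate = $113,845 / 22,769 units = $5 per unit.
Year 1: 4,763 × $5 = $23,815. Book value $96,330.
Year 2: 5,744 × $5 = $28,720. Book value $67,610.
Year 3: 1,494 × $5 = $7,470. Book value $60,140.
Year 4: 3,352 × $5 = $16,760. Book value $43,380.

$16,760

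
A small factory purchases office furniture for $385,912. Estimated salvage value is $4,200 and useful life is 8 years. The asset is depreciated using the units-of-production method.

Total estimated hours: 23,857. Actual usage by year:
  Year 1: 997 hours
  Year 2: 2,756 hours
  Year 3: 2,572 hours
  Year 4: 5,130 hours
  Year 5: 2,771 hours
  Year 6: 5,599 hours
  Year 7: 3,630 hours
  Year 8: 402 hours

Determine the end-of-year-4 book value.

Depreciable base = $385,912 − $4,200 = $381,712.
Rate = $381,712 / 23,857 hours = $16 per hour.
Year 1: 997 × $16 = $15,952. Book value $369,960.
Year 2: 2,756 × $16 = $44,096. Book value $325,864.
Year 3: 2,572 × $16 = $41,152. Book value $284,712.
Year 4: 5,130 × $16 = $82,080. Book value $202,632.

$202,632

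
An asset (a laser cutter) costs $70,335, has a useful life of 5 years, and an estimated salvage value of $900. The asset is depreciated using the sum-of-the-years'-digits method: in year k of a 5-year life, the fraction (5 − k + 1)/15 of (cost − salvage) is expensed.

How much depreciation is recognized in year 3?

$13,887

Depreciable base = $70,335 − $900 = $69,435.
Sum of the years' digits = 5+4+3+2+1 = 15.
Year 1: $69,435 × 5/15 = $23,145. Book value $47,190.
Year 2: $69,435 × 4/15 = $18,516. Book value $28,674.
Year 3: $69,435 × 3/15 = $13,887. Book value $14,787.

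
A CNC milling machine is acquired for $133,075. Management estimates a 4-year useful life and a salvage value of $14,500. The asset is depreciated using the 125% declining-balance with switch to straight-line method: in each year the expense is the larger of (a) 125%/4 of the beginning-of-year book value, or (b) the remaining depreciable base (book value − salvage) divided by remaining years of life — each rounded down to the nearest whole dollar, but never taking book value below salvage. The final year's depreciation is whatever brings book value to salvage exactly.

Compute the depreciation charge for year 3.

Depreciable base = $133,075 − $14,500 = $118,575.
Year 1: DB = ⌊$133,075 × 125%/4⌋ = $41,585; SL = ⌊$118,575/4⌋ = $29,643 → take DB $41,585. Book value $91,490.
Year 2: DB = ⌊$91,490 × 125%/4⌋ = $28,590; SL = ⌊$76,990/3⌋ = $25,663 → take DB $28,590. Book value $62,900.
Year 3: DB = ⌊$62,900 × 125%/4⌋ = $19,656; SL = ⌊$48,400/2⌋ = $24,200 → take SL $24,200. Book value $38,700.

$24,200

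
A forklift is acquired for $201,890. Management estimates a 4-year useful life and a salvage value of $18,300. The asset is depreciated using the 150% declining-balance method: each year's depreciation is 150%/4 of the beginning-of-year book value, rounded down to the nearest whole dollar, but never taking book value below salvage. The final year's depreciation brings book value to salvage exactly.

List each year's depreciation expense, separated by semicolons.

Depreciable base = $201,890 − $18,300 = $183,590.
Year 1: ⌊$201,890 × 150%/4⌋ = $75,708. Book value $126,182.
Year 2: ⌊$126,182 × 150%/4⌋ = $47,318. Book value $78,864.
Year 3: ⌊$78,864 × 150%/4⌋ = $29,574. Book value $49,290.
Year 4 (final): $49,290 − $18,300 = $30,990. Book value $18,300.

$75,708; $47,318; $29,574; $30,990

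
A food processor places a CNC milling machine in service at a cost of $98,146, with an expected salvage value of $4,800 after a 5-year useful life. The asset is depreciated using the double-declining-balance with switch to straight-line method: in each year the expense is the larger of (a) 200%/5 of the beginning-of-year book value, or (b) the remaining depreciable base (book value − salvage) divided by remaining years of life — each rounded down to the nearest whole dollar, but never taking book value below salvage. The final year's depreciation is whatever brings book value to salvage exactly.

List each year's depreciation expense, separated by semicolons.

Depreciable base = $98,146 − $4,800 = $93,346.
Year 1: DB = ⌊$98,146 × 200%/5⌋ = $39,258; SL = ⌊$93,346/5⌋ = $18,669 → take DB $39,258. Book value $58,888.
Year 2: DB = ⌊$58,888 × 200%/5⌋ = $23,555; SL = ⌊$54,088/4⌋ = $13,522 → take DB $23,555. Book value $35,333.
Year 3: DB = ⌊$35,333 × 200%/5⌋ = $14,133; SL = ⌊$30,533/3⌋ = $10,177 → take DB $14,133. Book value $21,200.
Year 4: DB = ⌊$21,200 × 200%/5⌋ = $8,480; SL = ⌊$16,400/2⌋ = $8,200 → take DB $8,480. Book value $12,720.
Year 5 (final): $12,720 − $4,800 = $7,920. Book value $4,800.

$39,258; $23,555; $14,133; $8,480; $7,920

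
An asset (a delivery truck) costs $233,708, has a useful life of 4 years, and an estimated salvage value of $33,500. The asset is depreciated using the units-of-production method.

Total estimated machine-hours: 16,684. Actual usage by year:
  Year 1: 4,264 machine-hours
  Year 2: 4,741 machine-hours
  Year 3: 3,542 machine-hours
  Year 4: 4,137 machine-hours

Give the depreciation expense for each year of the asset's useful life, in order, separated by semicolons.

$51,168; $56,892; $42,504; $49,644

Depreciable base = $233,708 − $33,500 = $200,208.
Rate = $200,208 / 16,684 machine-hours = $12 per machine-hour.
Year 1: 4,264 × $12 = $51,168. Book value $182,540.
Year 2: 4,741 × $12 = $56,892. Book value $125,648.
Year 3: 3,542 × $12 = $42,504. Book value $83,144.
Year 4: 4,137 × $12 = $49,644. Book value $33,500.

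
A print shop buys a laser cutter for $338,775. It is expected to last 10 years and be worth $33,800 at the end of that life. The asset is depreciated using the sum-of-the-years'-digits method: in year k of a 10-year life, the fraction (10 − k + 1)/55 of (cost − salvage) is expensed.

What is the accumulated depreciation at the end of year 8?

Depreciable base = $338,775 − $33,800 = $304,975.
Sum of the years' digits = 10+9+8+7+6+5+4+3+2+1 = 55.
Year 1: $304,975 × 10/55 = $55,450. Book value $283,325.
Year 2: $304,975 × 9/55 = $49,905. Book value $233,420.
Year 3: $304,975 × 8/55 = $44,360. Book value $189,060.
Year 4: $304,975 × 7/55 = $38,815. Book value $150,245.
Year 5: $304,975 × 6/55 = $33,270. Book value $116,975.
Year 6: $304,975 × 5/55 = $27,725. Book value $89,250.
Year 7: $304,975 × 4/55 = $22,180. Book value $67,070.
Year 8: $304,975 × 3/55 = $16,635. Book value $50,435.
Accumulated through year 8 = $338,775 − $50,435 = $288,340.

$288,340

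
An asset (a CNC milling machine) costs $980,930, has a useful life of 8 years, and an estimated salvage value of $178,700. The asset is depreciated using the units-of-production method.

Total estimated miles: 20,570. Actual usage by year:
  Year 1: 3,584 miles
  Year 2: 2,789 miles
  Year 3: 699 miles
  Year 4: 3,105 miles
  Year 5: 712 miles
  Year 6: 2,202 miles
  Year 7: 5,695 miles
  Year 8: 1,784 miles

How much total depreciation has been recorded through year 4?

Depreciable base = $980,930 − $178,700 = $802,230.
Rate = $802,230 / 20,570 miles = $39 per mile.
Year 1: 3,584 × $39 = $139,776. Book value $841,154.
Year 2: 2,789 × $39 = $108,771. Book value $732,383.
Year 3: 699 × $39 = $27,261. Book value $705,122.
Year 4: 3,105 × $39 = $121,095. Book value $584,027.
Accumulated through year 4 = $980,930 − $584,027 = $396,903.

$396,903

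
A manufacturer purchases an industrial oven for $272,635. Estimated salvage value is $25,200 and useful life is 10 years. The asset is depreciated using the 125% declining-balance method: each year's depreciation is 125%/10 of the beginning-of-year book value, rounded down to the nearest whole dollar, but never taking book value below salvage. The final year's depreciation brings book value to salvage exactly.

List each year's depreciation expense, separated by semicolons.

Depreciable base = $272,635 − $25,200 = $247,435.
Year 1: ⌊$272,635 × 125%/10⌋ = $34,079. Book value $238,556.
Year 2: ⌊$238,556 × 125%/10⌋ = $29,819. Book value $208,737.
Year 3: ⌊$208,737 × 125%/10⌋ = $26,092. Book value $182,645.
Year 4: ⌊$182,645 × 125%/10⌋ = $22,830. Book value $159,815.
Year 5: ⌊$159,815 × 125%/10⌋ = $19,976. Book value $139,839.
Year 6: ⌊$139,839 × 125%/10⌋ = $17,479. Book value $122,360.
Year 7: ⌊$122,360 × 125%/10⌋ = $15,295. Book value $107,065.
Year 8: ⌊$107,065 × 125%/10⌋ = $13,383. Book value $93,682.
Year 9: ⌊$93,682 × 125%/10⌋ = $11,710. Book value $81,972.
Year 10 (final): $81,972 − $25,200 = $56,772. Book value $25,200.

$34,079; $29,819; $26,092; $22,830; $19,976; $17,479; $15,295; $13,383; $11,710; $56,772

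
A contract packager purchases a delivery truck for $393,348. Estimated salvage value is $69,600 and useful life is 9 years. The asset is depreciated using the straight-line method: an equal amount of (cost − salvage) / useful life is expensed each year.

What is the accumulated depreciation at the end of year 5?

Depreciable base = $393,348 − $69,600 = $323,748.
Annual expense = $323,748 / 9 = $35,972.
End of year 1: book value $357,376.
End of year 2: book value $321,404.
End of year 3: book value $285,432.
End of year 4: book value $249,460.
End of year 5: book value $213,488.
Accumulated through year 5 = $393,348 − $213,488 = $179,860.

$179,860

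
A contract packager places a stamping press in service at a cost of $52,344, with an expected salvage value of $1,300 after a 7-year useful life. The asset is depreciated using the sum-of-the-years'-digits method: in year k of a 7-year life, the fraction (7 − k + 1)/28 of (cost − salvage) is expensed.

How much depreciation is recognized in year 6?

Depreciable base = $52,344 − $1,300 = $51,044.
Sum of the years' digits = 7+6+5+4+3+2+1 = 28.
Year 1: $51,044 × 7/28 = $12,761. Book value $39,583.
Year 2: $51,044 × 6/28 = $10,938. Book value $28,645.
Year 3: $51,044 × 5/28 = $9,115. Book value $19,530.
Year 4: $51,044 × 4/28 = $7,292. Book value $12,238.
Year 5: $51,044 × 3/28 = $5,469. Book value $6,769.
Year 6: $51,044 × 2/28 = $3,646. Book value $3,123.

$3,646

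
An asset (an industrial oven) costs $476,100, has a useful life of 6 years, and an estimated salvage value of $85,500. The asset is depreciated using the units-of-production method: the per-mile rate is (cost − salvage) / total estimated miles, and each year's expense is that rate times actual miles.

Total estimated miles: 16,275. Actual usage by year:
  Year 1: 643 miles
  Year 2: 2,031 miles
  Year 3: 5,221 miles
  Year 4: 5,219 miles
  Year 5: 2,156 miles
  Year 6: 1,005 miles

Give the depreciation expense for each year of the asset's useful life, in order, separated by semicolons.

Depreciable base = $476,100 − $85,500 = $390,600.
Rate = $390,600 / 16,275 miles = $24 per mile.
Year 1: 643 × $24 = $15,432. Book value $460,668.
Year 2: 2,031 × $24 = $48,744. Book value $411,924.
Year 3: 5,221 × $24 = $125,304. Book value $286,620.
Year 4: 5,219 × $24 = $125,256. Book value $161,364.
Year 5: 2,156 × $24 = $51,744. Book value $109,620.
Year 6: 1,005 × $24 = $24,120. Book value $85,500.

$15,432; $48,744; $125,304; $125,256; $51,744; $24,120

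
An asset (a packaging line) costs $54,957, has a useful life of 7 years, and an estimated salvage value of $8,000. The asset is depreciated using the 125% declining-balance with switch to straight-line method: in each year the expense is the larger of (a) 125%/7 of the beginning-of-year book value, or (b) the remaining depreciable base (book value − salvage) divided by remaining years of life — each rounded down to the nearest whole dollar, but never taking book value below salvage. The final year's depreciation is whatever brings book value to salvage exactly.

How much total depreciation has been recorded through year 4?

Depreciable base = $54,957 − $8,000 = $46,957.
Year 1: DB = ⌊$54,957 × 125%/7⌋ = $9,813; SL = ⌊$46,957/7⌋ = $6,708 → take DB $9,813. Book value $45,144.
Year 2: DB = ⌊$45,144 × 125%/7⌋ = $8,061; SL = ⌊$37,144/6⌋ = $6,190 → take DB $8,061. Book value $37,083.
Year 3: DB = ⌊$37,083 × 125%/7⌋ = $6,621; SL = ⌊$29,083/5⌋ = $5,816 → take DB $6,621. Book value $30,462.
Year 4: DB = ⌊$30,462 × 125%/7⌋ = $5,439; SL = ⌊$22,462/4⌋ = $5,615 → take SL $5,615. Book value $24,847.
Accumulated through year 4 = $54,957 − $24,847 = $30,110.

$30,110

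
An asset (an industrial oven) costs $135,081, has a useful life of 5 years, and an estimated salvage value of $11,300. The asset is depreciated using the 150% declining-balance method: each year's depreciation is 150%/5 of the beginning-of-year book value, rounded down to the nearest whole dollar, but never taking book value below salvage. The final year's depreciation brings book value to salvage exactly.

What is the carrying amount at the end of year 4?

Depreciable base = $135,081 − $11,300 = $123,781.
Year 1: ⌊$135,081 × 150%/5⌋ = $40,524. Book value $94,557.
Year 2: ⌊$94,557 × 150%/5⌋ = $28,367. Book value $66,190.
Year 3: ⌊$66,190 × 150%/5⌋ = $19,857. Book value $46,333.
Year 4: ⌊$46,333 × 150%/5⌋ = $13,899. Book value $32,434.

$32,434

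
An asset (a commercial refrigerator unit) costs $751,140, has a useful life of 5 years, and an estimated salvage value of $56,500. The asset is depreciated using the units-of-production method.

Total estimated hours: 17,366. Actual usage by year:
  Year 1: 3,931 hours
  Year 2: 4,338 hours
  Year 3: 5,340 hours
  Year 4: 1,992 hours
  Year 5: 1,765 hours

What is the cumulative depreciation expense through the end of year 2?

Depreciable base = $751,140 − $56,500 = $694,640.
Rate = $694,640 / 17,366 hours = $40 per hour.
Year 1: 3,931 × $40 = $157,240. Book value $593,900.
Year 2: 4,338 × $40 = $173,520. Book value $420,380.
Accumulated through year 2 = $751,140 − $420,380 = $330,760.

$330,760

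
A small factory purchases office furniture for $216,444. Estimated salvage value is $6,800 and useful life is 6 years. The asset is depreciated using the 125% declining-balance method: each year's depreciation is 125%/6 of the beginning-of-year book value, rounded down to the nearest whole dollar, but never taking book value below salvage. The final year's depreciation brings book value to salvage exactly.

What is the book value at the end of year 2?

$135,654

Depreciable base = $216,444 − $6,800 = $209,644.
Year 1: ⌊$216,444 × 125%/6⌋ = $45,092. Book value $171,352.
Year 2: ⌊$171,352 × 125%/6⌋ = $35,698. Book value $135,654.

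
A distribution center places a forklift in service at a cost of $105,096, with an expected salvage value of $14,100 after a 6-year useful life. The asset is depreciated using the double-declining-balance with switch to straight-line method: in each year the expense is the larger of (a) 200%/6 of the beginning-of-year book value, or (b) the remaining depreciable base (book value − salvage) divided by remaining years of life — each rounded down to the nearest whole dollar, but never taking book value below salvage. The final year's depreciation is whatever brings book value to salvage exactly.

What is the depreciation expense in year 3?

Depreciable base = $105,096 − $14,100 = $90,996.
Year 1: DB = ⌊$105,096 × 200%/6⌋ = $35,032; SL = ⌊$90,996/6⌋ = $15,166 → take DB $35,032. Book value $70,064.
Year 2: DB = ⌊$70,064 × 200%/6⌋ = $23,354; SL = ⌊$55,964/5⌋ = $11,192 → take DB $23,354. Book value $46,710.
Year 3: DB = ⌊$46,710 × 200%/6⌋ = $15,570; SL = ⌊$32,610/4⌋ = $8,152 → take DB $15,570. Book value $31,140.

$15,570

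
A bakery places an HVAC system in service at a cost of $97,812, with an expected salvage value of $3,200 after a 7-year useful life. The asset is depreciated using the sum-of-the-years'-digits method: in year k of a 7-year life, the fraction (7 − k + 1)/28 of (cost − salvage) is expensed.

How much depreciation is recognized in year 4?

$13,516

Depreciable base = $97,812 − $3,200 = $94,612.
Sum of the years' digits = 7+6+5+4+3+2+1 = 28.
Year 1: $94,612 × 7/28 = $23,653. Book value $74,159.
Year 2: $94,612 × 6/28 = $20,274. Book value $53,885.
Year 3: $94,612 × 5/28 = $16,895. Book value $36,990.
Year 4: $94,612 × 4/28 = $13,516. Book value $23,474.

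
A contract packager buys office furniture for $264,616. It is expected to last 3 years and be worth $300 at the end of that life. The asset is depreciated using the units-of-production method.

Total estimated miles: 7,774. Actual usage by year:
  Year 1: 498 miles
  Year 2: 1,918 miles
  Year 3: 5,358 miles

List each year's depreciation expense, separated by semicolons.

$16,932; $65,212; $182,172

Depreciable base = $264,616 − $300 = $264,316.
Rate = $264,316 / 7,774 miles = $34 per mile.
Year 1: 498 × $34 = $16,932. Book value $247,684.
Year 2: 1,918 × $34 = $65,212. Book value $182,472.
Year 3: 5,358 × $34 = $182,172. Book value $300.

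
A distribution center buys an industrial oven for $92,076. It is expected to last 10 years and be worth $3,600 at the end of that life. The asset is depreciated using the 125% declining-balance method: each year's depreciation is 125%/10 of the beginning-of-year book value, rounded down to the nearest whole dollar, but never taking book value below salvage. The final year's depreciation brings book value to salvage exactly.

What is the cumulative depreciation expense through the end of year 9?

$64,390

Depreciable base = $92,076 − $3,600 = $88,476.
Year 1: ⌊$92,076 × 125%/10⌋ = $11,509. Book value $80,567.
Year 2: ⌊$80,567 × 125%/10⌋ = $10,070. Book value $70,497.
Year 3: ⌊$70,497 × 125%/10⌋ = $8,812. Book value $61,685.
Year 4: ⌊$61,685 × 125%/10⌋ = $7,710. Book value $53,975.
Year 5: ⌊$53,975 × 125%/10⌋ = $6,746. Book value $47,229.
Year 6: ⌊$47,229 × 125%/10⌋ = $5,903. Book value $41,326.
Year 7: ⌊$41,326 × 125%/10⌋ = $5,165. Book value $36,161.
Year 8: ⌊$36,161 × 125%/10⌋ = $4,520. Book value $31,641.
Year 9: ⌊$31,641 × 125%/10⌋ = $3,955. Book value $27,686.
Accumulated through year 9 = $92,076 − $27,686 = $64,390.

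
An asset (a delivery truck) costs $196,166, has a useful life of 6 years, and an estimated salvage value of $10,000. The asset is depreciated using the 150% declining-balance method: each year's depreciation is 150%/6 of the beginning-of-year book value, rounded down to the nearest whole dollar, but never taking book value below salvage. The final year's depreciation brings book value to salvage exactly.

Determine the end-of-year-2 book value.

$110,344

Depreciable base = $196,166 − $10,000 = $186,166.
Year 1: ⌊$196,166 × 150%/6⌋ = $49,041. Book value $147,125.
Year 2: ⌊$147,125 × 150%/6⌋ = $36,781. Book value $110,344.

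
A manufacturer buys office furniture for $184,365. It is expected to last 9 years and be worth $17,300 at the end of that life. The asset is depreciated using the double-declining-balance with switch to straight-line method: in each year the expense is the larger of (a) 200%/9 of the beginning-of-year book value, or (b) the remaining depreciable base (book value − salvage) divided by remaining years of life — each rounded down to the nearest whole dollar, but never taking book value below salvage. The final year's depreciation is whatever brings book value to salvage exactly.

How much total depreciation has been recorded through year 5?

$131,888

Depreciable base = $184,365 − $17,300 = $167,065.
Year 1: DB = ⌊$184,365 × 200%/9⌋ = $40,970; SL = ⌊$167,065/9⌋ = $18,562 → take DB $40,970. Book value $143,395.
Year 2: DB = ⌊$143,395 × 200%/9⌋ = $31,865; SL = ⌊$126,095/8⌋ = $15,761 → take DB $31,865. Book value $111,530.
Year 3: DB = ⌊$111,530 × 200%/9⌋ = $24,784; SL = ⌊$94,230/7⌋ = $13,461 → take DB $24,784. Book value $86,746.
Year 4: DB = ⌊$86,746 × 200%/9⌋ = $19,276; SL = ⌊$69,446/6⌋ = $11,574 → take DB $19,276. Book value $67,470.
Year 5: DB = ⌊$67,470 × 200%/9⌋ = $14,993; SL = ⌊$50,170/5⌋ = $10,034 → take DB $14,993. Book value $52,477.
Accumulated through year 5 = $184,365 − $52,477 = $131,888.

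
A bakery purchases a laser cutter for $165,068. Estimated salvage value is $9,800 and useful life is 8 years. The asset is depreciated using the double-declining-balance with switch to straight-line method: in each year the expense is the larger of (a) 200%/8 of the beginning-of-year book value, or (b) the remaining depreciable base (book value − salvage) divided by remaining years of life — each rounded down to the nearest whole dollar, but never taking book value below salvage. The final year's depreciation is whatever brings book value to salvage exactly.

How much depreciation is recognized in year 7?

$9,790

Depreciable base = $165,068 − $9,800 = $155,268.
Year 1: DB = ⌊$165,068 × 200%/8⌋ = $41,267; SL = ⌊$155,268/8⌋ = $19,408 → take DB $41,267. Book value $123,801.
Year 2: DB = ⌊$123,801 × 200%/8⌋ = $30,950; SL = ⌊$114,001/7⌋ = $16,285 → take DB $30,950. Book value $92,851.
Year 3: DB = ⌊$92,851 × 200%/8⌋ = $23,212; SL = ⌊$83,051/6⌋ = $13,841 → take DB $23,212. Book value $69,639.
Year 4: DB = ⌊$69,639 × 200%/8⌋ = $17,409; SL = ⌊$59,839/5⌋ = $11,967 → take DB $17,409. Book value $52,230.
Year 5: DB = ⌊$52,230 × 200%/8⌋ = $13,057; SL = ⌊$42,430/4⌋ = $10,607 → take DB $13,057. Book value $39,173.
Year 6: DB = ⌊$39,173 × 200%/8⌋ = $9,793; SL = ⌊$29,373/3⌋ = $9,791 → take DB $9,793. Book value $29,380.
Year 7: DB = ⌊$29,380 × 200%/8⌋ = $7,345; SL = ⌊$19,580/2⌋ = $9,790 → take SL $9,790. Book value $19,590.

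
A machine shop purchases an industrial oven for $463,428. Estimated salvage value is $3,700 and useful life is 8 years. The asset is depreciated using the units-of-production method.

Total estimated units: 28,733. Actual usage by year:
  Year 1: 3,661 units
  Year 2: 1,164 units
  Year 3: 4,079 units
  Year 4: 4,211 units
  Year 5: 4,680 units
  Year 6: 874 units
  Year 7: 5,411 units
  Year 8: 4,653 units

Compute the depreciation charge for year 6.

Depreciable base = $463,428 − $3,700 = $459,728.
Rate = $459,728 / 28,733 units = $16 per unit.
Year 1: 3,661 × $16 = $58,576. Book value $404,852.
Year 2: 1,164 × $16 = $18,624. Book value $386,228.
Year 3: 4,079 × $16 = $65,264. Book value $320,964.
Year 4: 4,211 × $16 = $67,376. Book value $253,588.
Year 5: 4,680 × $16 = $74,880. Book value $178,708.
Year 6: 874 × $16 = $13,984. Book value $164,724.

$13,984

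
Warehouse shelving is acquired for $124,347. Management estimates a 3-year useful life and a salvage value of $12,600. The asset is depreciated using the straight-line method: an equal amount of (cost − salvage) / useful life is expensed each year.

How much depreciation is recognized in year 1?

$37,249

Depreciable base = $124,347 − $12,600 = $111,747.
Annual expense = $111,747 / 3 = $37,249.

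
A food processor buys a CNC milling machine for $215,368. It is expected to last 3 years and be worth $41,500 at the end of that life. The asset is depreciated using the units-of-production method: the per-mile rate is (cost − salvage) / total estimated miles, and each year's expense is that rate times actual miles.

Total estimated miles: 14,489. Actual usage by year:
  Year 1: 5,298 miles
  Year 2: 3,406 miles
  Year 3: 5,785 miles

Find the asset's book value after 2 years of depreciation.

Depreciable base = $215,368 − $41,500 = $173,868.
Rate = $173,868 / 14,489 miles = $12 per mile.
Year 1: 5,298 × $12 = $63,576. Book value $151,792.
Year 2: 3,406 × $12 = $40,872. Book value $110,920.

$110,920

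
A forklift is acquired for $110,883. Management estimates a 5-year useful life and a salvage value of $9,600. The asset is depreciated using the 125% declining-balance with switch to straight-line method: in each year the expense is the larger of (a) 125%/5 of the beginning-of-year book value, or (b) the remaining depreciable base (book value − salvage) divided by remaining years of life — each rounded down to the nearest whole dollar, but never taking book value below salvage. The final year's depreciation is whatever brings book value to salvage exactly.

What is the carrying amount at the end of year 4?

$27,191

Depreciable base = $110,883 − $9,600 = $101,283.
Year 1: DB = ⌊$110,883 × 125%/5⌋ = $27,720; SL = ⌊$101,283/5⌋ = $20,256 → take DB $27,720. Book value $83,163.
Year 2: DB = ⌊$83,163 × 125%/5⌋ = $20,790; SL = ⌊$73,563/4⌋ = $18,390 → take DB $20,790. Book value $62,373.
Year 3: DB = ⌊$62,373 × 125%/5⌋ = $15,593; SL = ⌊$52,773/3⌋ = $17,591 → take SL $17,591. Book value $44,782.
Year 4: DB = ⌊$44,782 × 125%/5⌋ = $11,195; SL = ⌊$35,182/2⌋ = $17,591 → take SL $17,591. Book value $27,191.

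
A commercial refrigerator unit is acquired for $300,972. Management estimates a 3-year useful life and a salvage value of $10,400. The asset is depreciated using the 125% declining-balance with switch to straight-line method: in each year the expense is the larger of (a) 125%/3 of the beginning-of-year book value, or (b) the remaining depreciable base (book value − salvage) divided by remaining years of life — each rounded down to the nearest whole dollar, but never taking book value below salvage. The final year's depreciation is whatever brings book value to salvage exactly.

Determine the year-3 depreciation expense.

Depreciable base = $300,972 − $10,400 = $290,572.
Year 1: DB = ⌊$300,972 × 125%/3⌋ = $125,405; SL = ⌊$290,572/3⌋ = $96,857 → take DB $125,405. Book value $175,567.
Year 2: DB = ⌊$175,567 × 125%/3⌋ = $73,152; SL = ⌊$165,167/2⌋ = $82,583 → take SL $82,583. Book value $92,984.
Year 3 (final): $92,984 − $10,400 = $82,584. Book value $10,400.

$82,584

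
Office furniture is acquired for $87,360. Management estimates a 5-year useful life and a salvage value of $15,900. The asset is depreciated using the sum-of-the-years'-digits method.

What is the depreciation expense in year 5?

$4,764

Depreciable base = $87,360 − $15,900 = $71,460.
Sum of the years' digits = 5+4+3+2+1 = 15.
Year 1: $71,460 × 5/15 = $23,820. Book value $63,540.
Year 2: $71,460 × 4/15 = $19,056. Book value $44,484.
Year 3: $71,460 × 3/15 = $14,292. Book value $30,192.
Year 4: $71,460 × 2/15 = $9,528. Book value $20,664.
Year 5: $71,460 × 1/15 = $4,764. Book value $15,900.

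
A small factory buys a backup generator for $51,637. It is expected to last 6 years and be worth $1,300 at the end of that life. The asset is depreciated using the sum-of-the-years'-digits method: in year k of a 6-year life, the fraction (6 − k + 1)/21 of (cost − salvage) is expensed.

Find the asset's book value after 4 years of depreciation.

Depreciable base = $51,637 − $1,300 = $50,337.
Sum of the years' digits = 6+5+4+3+2+1 = 21.
Year 1: $50,337 × 6/21 = $14,382. Book value $37,255.
Year 2: $50,337 × 5/21 = $11,985. Book value $25,270.
Year 3: $50,337 × 4/21 = $9,588. Book value $15,682.
Year 4: $50,337 × 3/21 = $7,191. Book value $8,491.

$8,491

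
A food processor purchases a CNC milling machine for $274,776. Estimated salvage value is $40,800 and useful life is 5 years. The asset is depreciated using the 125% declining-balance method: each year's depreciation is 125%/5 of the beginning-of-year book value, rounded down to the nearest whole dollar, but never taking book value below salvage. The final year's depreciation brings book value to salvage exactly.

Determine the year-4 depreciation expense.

Depreciable base = $274,776 − $40,800 = $233,976.
Year 1: ⌊$274,776 × 125%/5⌋ = $68,694. Book value $206,082.
Year 2: ⌊$206,082 × 125%/5⌋ = $51,520. Book value $154,562.
Year 3: ⌊$154,562 × 125%/5⌋ = $38,640. Book value $115,922.
Year 4: ⌊$115,922 × 125%/5⌋ = $28,980. Book value $86,942.

$28,980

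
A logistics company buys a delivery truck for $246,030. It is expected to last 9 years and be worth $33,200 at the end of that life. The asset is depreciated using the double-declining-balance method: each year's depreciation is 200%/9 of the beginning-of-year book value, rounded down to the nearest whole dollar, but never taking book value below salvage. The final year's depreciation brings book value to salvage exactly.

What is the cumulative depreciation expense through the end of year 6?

Depreciable base = $246,030 − $33,200 = $212,830.
Year 1: ⌊$246,030 × 200%/9⌋ = $54,673. Book value $191,357.
Year 2: ⌊$191,357 × 200%/9⌋ = $42,523. Book value $148,834.
Year 3: ⌊$148,834 × 200%/9⌋ = $33,074. Book value $115,760.
Year 4: ⌊$115,760 × 200%/9⌋ = $25,724. Book value $90,036.
Year 5: ⌊$90,036 × 200%/9⌋ = $20,008. Book value $70,028.
Year 6: ⌊$70,028 × 200%/9⌋ = $15,561. Book value $54,467.
Accumulated through year 6 = $246,030 − $54,467 = $191,563.

$191,563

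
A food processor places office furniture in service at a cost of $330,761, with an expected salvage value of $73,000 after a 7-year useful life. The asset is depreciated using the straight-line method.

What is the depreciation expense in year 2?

Depreciable base = $330,761 − $73,000 = $257,761.
Annual expense = $257,761 / 7 = $36,823.

$36,823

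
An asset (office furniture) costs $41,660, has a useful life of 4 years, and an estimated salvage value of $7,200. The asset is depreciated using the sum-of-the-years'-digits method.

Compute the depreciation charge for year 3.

Depreciable base = $41,660 − $7,200 = $34,460.
Sum of the years' digits = 4+3+2+1 = 10.
Year 1: $34,460 × 4/10 = $13,784. Book value $27,876.
Year 2: $34,460 × 3/10 = $10,338. Book value $17,538.
Year 3: $34,460 × 2/10 = $6,892. Book value $10,646.

$6,892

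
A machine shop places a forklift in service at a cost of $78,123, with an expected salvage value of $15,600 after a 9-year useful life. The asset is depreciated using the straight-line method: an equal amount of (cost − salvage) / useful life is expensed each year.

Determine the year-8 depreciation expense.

$6,947

Depreciable base = $78,123 − $15,600 = $62,523.
Annual expense = $62,523 / 9 = $6,947.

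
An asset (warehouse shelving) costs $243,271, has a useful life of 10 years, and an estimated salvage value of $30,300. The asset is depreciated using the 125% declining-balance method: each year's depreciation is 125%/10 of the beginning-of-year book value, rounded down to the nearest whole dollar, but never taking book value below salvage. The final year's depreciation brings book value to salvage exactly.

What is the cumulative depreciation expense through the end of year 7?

Depreciable base = $243,271 − $30,300 = $212,971.
Year 1: ⌊$243,271 × 125%/10⌋ = $30,408. Book value $212,863.
Year 2: ⌊$212,863 × 125%/10⌋ = $26,607. Book value $186,256.
Year 3: ⌊$186,256 × 125%/10⌋ = $23,282. Book value $162,974.
Year 4: ⌊$162,974 × 125%/10⌋ = $20,371. Book value $142,603.
Year 5: ⌊$142,603 × 125%/10⌋ = $17,825. Book value $124,778.
Year 6: ⌊$124,778 × 125%/10⌋ = $15,597. Book value $109,181.
Year 7: ⌊$109,181 × 125%/10⌋ = $13,647. Book value $95,534.
Accumulated through year 7 = $243,271 − $95,534 = $147,737.

$147,737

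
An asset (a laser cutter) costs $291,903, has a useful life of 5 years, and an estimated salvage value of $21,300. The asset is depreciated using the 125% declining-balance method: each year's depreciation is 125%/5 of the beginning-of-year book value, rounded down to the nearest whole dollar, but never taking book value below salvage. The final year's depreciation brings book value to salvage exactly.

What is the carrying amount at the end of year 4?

$92,361

Depreciable base = $291,903 − $21,300 = $270,603.
Year 1: ⌊$291,903 × 125%/5⌋ = $72,975. Book value $218,928.
Year 2: ⌊$218,928 × 125%/5⌋ = $54,732. Book value $164,196.
Year 3: ⌊$164,196 × 125%/5⌋ = $41,049. Book value $123,147.
Year 4: ⌊$123,147 × 125%/5⌋ = $30,786. Book value $92,361.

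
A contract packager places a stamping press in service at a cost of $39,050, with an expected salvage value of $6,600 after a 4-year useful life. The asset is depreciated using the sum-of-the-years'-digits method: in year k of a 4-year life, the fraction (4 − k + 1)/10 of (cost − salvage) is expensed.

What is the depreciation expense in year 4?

Depreciable base = $39,050 − $6,600 = $32,450.
Sum of the years' digits = 4+3+2+1 = 10.
Year 1: $32,450 × 4/10 = $12,980. Book value $26,070.
Year 2: $32,450 × 3/10 = $9,735. Book value $16,335.
Year 3: $32,450 × 2/10 = $6,490. Book value $9,845.
Year 4: $32,450 × 1/10 = $3,245. Book value $6,600.

$3,245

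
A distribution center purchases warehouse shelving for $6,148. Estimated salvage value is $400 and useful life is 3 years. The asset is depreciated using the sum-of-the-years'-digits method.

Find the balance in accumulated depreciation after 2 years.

Depreciable base = $6,148 − $400 = $5,748.
Sum of the years' digits = 3+2+1 = 6.
Year 1: $5,748 × 3/6 = $2,874. Book value $3,274.
Year 2: $5,748 × 2/6 = $1,916. Book value $1,358.
Accumulated through year 2 = $6,148 − $1,358 = $4,790.

$4,790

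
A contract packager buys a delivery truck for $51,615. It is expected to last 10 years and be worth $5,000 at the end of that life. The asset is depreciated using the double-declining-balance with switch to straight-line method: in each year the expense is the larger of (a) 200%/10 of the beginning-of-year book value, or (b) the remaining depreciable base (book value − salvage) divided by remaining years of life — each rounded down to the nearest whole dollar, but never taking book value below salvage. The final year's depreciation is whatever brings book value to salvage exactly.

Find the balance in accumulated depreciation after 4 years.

Depreciable base = $51,615 − $5,000 = $46,615.
Year 1: DB = ⌊$51,615 × 200%/10⌋ = $10,323; SL = ⌊$46,615/10⌋ = $4,661 → take DB $10,323. Book value $41,292.
Year 2: DB = ⌊$41,292 × 200%/10⌋ = $8,258; SL = ⌊$36,292/9⌋ = $4,032 → take DB $8,258. Book value $33,034.
Year 3: DB = ⌊$33,034 × 200%/10⌋ = $6,606; SL = ⌊$28,034/8⌋ = $3,504 → take DB $6,606. Book value $26,428.
Year 4: DB = ⌊$26,428 × 200%/10⌋ = $5,285; SL = ⌊$21,428/7⌋ = $3,061 → take DB $5,285. Book value $21,143.
Accumulated through year 4 = $51,615 − $21,143 = $30,472.

$30,472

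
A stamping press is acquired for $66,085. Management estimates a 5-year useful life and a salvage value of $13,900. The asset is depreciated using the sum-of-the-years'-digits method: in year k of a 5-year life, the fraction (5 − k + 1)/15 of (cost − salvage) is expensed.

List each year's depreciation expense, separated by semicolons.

Depreciable base = $66,085 − $13,900 = $52,185.
Sum of the years' digits = 5+4+3+2+1 = 15.
Year 1: $52,185 × 5/15 = $17,395. Book value $48,690.
Year 2: $52,185 × 4/15 = $13,916. Book value $34,774.
Year 3: $52,185 × 3/15 = $10,437. Book value $24,337.
Year 4: $52,185 × 2/15 = $6,958. Book value $17,379.
Year 5: $52,185 × 1/15 = $3,479. Book value $13,900.

$17,395; $13,916; $10,437; $6,958; $3,479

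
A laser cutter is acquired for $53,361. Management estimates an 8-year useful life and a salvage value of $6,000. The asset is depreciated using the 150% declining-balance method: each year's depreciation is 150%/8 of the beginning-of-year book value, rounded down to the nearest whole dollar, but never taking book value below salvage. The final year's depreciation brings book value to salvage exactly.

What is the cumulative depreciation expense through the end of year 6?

$38,008

Depreciable base = $53,361 − $6,000 = $47,361.
Year 1: ⌊$53,361 × 150%/8⌋ = $10,005. Book value $43,356.
Year 2: ⌊$43,356 × 150%/8⌋ = $8,129. Book value $35,227.
Year 3: ⌊$35,227 × 150%/8⌋ = $6,605. Book value $28,622.
Year 4: ⌊$28,622 × 150%/8⌋ = $5,366. Book value $23,256.
Year 5: ⌊$23,256 × 150%/8⌋ = $4,360. Book value $18,896.
Year 6: ⌊$18,896 × 150%/8⌋ = $3,543. Book value $15,353.
Accumulated through year 6 = $53,361 − $15,353 = $38,008.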